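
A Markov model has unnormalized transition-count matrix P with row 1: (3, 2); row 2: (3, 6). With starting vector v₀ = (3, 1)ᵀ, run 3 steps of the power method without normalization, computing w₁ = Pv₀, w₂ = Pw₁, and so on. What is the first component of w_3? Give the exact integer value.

435

w1 = Pv₀ = (11, 15)
w2 = Pw1 = (63, 123)
w3 = Pw2 = (435, 927)
The requested component of w3 is 435.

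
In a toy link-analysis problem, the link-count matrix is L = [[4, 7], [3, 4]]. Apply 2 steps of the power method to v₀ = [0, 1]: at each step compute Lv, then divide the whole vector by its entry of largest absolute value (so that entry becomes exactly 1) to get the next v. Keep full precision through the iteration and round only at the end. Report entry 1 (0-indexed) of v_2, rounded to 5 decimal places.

0.66071

Lv0 = (7.000000, 4.000000); divide by 7.000000 → v1 = (1.000000, 0.571429)
Lv1 = (8.000000, 5.285714); divide by 8.000000 → v2 = (1.000000, 0.660714)
Requested entry of v2: 37/56 = 0.66071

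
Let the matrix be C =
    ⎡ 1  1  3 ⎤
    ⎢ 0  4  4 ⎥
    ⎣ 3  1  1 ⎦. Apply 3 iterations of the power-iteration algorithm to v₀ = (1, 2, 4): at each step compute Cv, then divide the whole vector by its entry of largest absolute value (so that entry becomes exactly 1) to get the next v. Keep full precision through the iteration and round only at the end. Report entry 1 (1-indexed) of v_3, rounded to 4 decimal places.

Cv0 = (15.00000, 24.00000, 9.00000); divide by 24.00000 → v1 = (0.62500, 1.00000, 0.37500)
Cv1 = (2.75000, 5.50000, 3.25000); divide by 5.50000 → v2 = (0.50000, 1.00000, 0.59091)
Cv2 = (3.27273, 6.36364, 3.09091); divide by 6.36364 → v3 = (0.51429, 1.00000, 0.48571)
Requested entry of v3: 432/840 = 0.5143

0.5143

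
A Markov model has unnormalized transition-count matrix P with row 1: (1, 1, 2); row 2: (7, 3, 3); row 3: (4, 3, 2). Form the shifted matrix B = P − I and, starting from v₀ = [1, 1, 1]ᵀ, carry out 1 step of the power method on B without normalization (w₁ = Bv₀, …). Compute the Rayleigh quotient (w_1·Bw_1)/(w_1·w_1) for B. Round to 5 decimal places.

6.26728

B = P − I has rows (0, 1, 2); (7, 2, 3); (4, 3, 1)
w1 = Bv₀ = (0·1 + 1·1 + 2·1; 7·1 + 2·1 + 3·1; 4·1 + 3·1 + 1·1) = (3, 12, 8)
Bw1 = (28, 69, 56)
w1·Bw1 = 1360; w1·w1 = 217; μ ≈ 1360/217 = 6.26728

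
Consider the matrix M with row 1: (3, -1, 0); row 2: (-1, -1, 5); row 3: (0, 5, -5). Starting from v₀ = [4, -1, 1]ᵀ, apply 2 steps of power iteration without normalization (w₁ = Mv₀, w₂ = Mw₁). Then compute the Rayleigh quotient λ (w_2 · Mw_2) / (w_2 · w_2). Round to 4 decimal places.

λ ≈ -5.6894

w1 = Mv₀ = (3·4 + (-1)·(-1) + 0·1; (-1)·4 + (-1)·(-1) + 5·1; 0·4 + 5·(-1) + (-5)·1) = (13, 2, -10)
w2 = Mw1 = (3·13 + (-1)·2 + 0·(-10); (-1)·13 + (-1)·2 + 5·(-10); 0·13 + 5·2 + (-5)·(-10)) = (37, -65, 60)
Mw2 = (176, 328, -625)
w2·Mw2 = 37·176 + (-65)·328 + 60·(-625) = -52308; w2·w2 = 37·37 + (-65)·(-65) + 60·60 = 9194
λ ≈ -52308/9194 = -5.6894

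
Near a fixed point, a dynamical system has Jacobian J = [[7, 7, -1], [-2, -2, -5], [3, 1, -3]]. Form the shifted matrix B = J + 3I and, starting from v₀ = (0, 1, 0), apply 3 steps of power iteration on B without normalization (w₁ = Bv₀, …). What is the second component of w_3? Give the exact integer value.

B = J + 3I has rows (10, 7, -1); (-2, 1, -5); (3, 1, 0)
w1 = Bv₀ = (10·0 + 7·1 + (-1)·0; (-2)·0 + 1·1 + (-5)·0; 3·0 + 1·1 + 0·0) = (7, 1, 1)
w2 = Bw1 = (10·7 + 7·1 + (-1)·1; (-2)·7 + 1·1 + (-5)·1; 3·7 + 1·1 + 0·1) = (76, -18, 22)
w3 = Bw2 = (612, -280, 210)
Requested component of w3: -280

-280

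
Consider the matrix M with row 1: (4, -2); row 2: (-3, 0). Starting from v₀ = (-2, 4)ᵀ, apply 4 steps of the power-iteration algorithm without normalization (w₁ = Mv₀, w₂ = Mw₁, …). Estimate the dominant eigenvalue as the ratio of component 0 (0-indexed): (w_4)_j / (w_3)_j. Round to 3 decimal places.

w1 = Mv₀ = (4·(-2) + (-2)·4; (-3)·(-2) + 0·4) = (-16, 6)
w2 = Mw1 = (4·(-16) + (-2)·6; (-3)·(-16) + 0·6) = (-76, 48)
w3 = Mw2 = (-400, 228)
w4 = Mw3 = (-2056, 1200)
Ratio at component: -2056 / -400 = 5.140

5.140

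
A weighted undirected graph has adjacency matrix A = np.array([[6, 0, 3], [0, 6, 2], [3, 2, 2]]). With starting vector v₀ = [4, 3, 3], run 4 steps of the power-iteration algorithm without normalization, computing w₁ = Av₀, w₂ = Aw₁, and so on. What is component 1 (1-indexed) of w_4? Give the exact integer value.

17982

w1 = Av₀ = (33, 24, 24)
w2 = Aw1 = (270, 192, 195)
w3 = Aw2 = (2205, 1542, 1584)
w4 = Aw3 = (17982, 12420, 12867)
The requested component of w4 is 17982.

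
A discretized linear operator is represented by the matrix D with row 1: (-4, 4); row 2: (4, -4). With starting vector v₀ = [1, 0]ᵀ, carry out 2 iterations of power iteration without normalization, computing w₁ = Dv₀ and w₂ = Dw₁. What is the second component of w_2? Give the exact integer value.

w1 = Dv₀ = (-4, 4)
w2 = Dw1 = (32, -32)
The requested component of w2 is -32.

-32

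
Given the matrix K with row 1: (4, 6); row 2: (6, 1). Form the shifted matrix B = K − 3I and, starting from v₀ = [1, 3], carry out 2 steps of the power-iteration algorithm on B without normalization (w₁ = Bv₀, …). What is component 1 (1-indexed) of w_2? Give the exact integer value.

B = K − 3I has rows (1, 6); (6, -2)
w1 = Bv₀ = (19, 0)
w2 = Bw1 = (19, 114)
Requested component of w2: 19

19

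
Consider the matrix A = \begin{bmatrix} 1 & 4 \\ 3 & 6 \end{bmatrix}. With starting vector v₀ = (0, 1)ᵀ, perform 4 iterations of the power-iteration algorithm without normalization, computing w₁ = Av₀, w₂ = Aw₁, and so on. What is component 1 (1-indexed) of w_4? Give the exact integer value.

w1 = Av₀ = (4, 6)
w2 = Aw1 = (28, 48)
w3 = Aw2 = (220, 372)
w4 = Aw3 = (1708, 2892)
The requested component of w4 is 1708.

1708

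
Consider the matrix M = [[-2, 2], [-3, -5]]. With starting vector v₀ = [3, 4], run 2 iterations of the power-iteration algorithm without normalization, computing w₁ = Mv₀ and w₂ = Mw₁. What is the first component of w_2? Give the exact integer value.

w1 = Mv₀ = ((-2)·3 + 2·4; (-3)·3 + (-5)·4) = (2, -29)
w2 = Mw1 = ((-2)·2 + 2·(-29); (-3)·2 + (-5)·(-29)) = (-62, 139)
The requested component of w2 is -62.

-62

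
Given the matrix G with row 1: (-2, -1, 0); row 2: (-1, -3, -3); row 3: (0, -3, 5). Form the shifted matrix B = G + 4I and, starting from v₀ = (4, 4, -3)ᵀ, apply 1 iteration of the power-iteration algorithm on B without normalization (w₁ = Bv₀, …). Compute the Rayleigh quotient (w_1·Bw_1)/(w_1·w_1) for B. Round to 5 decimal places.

9.78739

B = G + 4I has rows (2, -1, 0); (-1, 1, -3); (0, -3, 9)
w1 = Bv₀ = (2·4 + (-1)·4 + 0·(-3); (-1)·4 + 1·4 + (-3)·(-3); 0·4 + (-3)·4 + 9·(-3)) = (4, 9, -39)
Bw1 = (-1, 122, -378)
w1·Bw1 = 15836; w1·w1 = 1618; μ ≈ 15836/1618 = 9.78739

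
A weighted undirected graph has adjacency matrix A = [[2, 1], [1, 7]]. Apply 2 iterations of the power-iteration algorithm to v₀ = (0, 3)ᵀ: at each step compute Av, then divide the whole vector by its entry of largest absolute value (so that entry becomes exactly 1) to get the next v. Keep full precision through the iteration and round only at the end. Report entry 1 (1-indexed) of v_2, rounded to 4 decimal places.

0.1800

Av0 = (3.00000, 21.00000); divide by 21.00000 → v1 = (0.14286, 1.00000)
Av1 = (1.28571, 7.14286); divide by 7.14286 → v2 = (0.18000, 1.00000)
Requested entry of v2: 27/150 = 0.1800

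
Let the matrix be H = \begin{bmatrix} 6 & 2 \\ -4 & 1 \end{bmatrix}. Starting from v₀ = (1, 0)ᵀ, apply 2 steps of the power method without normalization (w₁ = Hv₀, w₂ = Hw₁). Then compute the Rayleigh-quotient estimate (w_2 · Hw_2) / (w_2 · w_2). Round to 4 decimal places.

λ ≈ 4.5000

w1 = Hv₀ = (6, -4)
w2 = Hw1 = (28, -28)
Hw2 = (112, -140)
w2·Hw2 = 28·112 + (-28)·(-140) = 7056; w2·w2 = 28·28 + (-28)·(-28) = 1568
λ ≈ 7056/1568 = 4.5000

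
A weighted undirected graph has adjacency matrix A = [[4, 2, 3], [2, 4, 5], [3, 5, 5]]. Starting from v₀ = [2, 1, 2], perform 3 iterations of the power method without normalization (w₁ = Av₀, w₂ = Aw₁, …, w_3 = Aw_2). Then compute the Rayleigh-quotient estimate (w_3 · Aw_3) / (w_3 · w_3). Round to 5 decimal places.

w1 = Av₀ = (4·2 + 2·1 + 3·2; 2·2 + 4·1 + 5·2; 3·2 + 5·1 + 5·2) = (16, 18, 21)
w2 = Aw1 = (4·16 + 2·18 + 3·21; 2·16 + 4·18 + 5·21; 3·16 + 5·18 + 5·21) = (163, 209, 243)
w3 = Aw2 = (1799, 2377, 2749)
Aw3 = (20197, 26851, 31027)
w3·Aw3 = 1799·20197 + 2377·26851 + 2749·31027 = 185452453; w3·w3 = 1799·1799 + 2377·2377 + 2749·2749 = 16443531
λ ≈ 185452453/16443531 = 11.27814

11.27814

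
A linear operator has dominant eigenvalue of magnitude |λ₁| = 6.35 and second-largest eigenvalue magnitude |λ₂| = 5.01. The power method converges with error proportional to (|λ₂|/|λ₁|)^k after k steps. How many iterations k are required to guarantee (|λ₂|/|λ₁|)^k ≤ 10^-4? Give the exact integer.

39

|λ₂/λ₁| = 5.01/6.35 = 0.78898
Need k ≥ ln(10^-4) / ln(0.78898) = -9.2103 / -0.2370 ≈ 38.859
Smallest integer k satisfying the bound: 39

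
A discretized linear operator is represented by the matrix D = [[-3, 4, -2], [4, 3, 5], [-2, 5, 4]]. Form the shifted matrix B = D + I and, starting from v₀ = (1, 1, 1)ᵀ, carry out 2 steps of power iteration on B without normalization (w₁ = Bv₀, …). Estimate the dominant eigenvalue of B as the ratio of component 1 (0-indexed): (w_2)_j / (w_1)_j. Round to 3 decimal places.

B = D + I has rows (-2, 4, -2); (4, 4, 5); (-2, 5, 5)
w1 = Bv₀ = ((-2)·1 + 4·1 + (-2)·1; 4·1 + 4·1 + 5·1; (-2)·1 + 5·1 + 5·1) = (0, 13, 8)
w2 = Bw1 = ((-2)·0 + 4·13 + (-2)·8; 4·0 + 4·13 + 5·8; (-2)·0 + 5·13 + 5·8) = (36, 92, 105)
Ratio: 92/13 = 7.077

7.077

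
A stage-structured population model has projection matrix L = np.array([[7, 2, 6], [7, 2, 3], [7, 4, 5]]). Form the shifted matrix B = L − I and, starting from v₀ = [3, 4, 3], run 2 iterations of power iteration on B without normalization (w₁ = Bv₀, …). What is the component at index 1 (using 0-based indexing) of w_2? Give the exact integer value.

489

B = L − I has rows (6, 2, 6); (7, 1, 3); (7, 4, 4)
w1 = Bv₀ = (6·3 + 2·4 + 6·3; 7·3 + 1·4 + 3·3; 7·3 + 4·4 + 4·3) = (44, 34, 49)
w2 = Bw1 = (6·44 + 2·34 + 6·49; 7·44 + 1·34 + 3·49; 7·44 + 4·34 + 4·49) = (626, 489, 640)
Requested component of w2: 489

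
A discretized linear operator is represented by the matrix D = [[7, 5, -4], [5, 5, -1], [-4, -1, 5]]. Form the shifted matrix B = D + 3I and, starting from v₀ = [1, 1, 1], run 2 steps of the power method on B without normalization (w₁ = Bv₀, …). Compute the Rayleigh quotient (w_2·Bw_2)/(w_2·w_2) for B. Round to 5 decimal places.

14.96751

B = D + 3I has rows (10, 5, -4); (5, 8, -1); (-4, -1, 8)
w1 = Bv₀ = (11, 12, 3)
w2 = Bw1 = (158, 148, -32)
Bw2 = (2448, 2006, -1036)
w2·Bw2 = 716824; w2·w2 = 47892; μ ≈ 716824/47892 = 14.96751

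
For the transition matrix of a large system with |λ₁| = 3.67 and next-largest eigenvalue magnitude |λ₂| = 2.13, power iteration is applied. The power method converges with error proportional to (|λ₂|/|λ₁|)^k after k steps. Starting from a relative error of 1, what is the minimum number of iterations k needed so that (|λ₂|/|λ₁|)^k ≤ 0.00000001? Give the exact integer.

34

|λ₂/λ₁| = 2.13/3.67 = 0.58038
Need k ≥ ln(0.00000001) / ln(0.58038) = -18.4207 / -0.5441 ≈ 33.857
Smallest integer k satisfying the bound: 34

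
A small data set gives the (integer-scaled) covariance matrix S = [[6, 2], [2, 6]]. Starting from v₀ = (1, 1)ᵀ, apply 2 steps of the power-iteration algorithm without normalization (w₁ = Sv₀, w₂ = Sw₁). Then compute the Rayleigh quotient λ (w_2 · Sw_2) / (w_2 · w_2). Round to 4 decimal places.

λ ≈ 8.0000

w1 = Sv₀ = (6·1 + 2·1; 2·1 + 6·1) = (8, 8)
w2 = Sw1 = (6·8 + 2·8; 2·8 + 6·8) = (64, 64)
Sw2 = (512, 512)
w2·Sw2 = 64·512 + 64·512 = 65536; w2·w2 = 64·64 + 64·64 = 8192
λ ≈ 65536/8192 = 8.0000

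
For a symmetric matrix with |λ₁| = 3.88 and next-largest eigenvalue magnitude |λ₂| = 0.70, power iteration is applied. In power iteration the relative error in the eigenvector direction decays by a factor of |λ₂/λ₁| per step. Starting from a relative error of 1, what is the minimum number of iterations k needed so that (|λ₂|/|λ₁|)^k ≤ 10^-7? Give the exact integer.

10

|λ₂/λ₁| = 0.70/3.88 = 0.18041
Need k ≥ ln(10^-7) / ln(0.18041) = -16.1181 / -1.7125 ≈ 9.412
Smallest integer k satisfying the bound: 10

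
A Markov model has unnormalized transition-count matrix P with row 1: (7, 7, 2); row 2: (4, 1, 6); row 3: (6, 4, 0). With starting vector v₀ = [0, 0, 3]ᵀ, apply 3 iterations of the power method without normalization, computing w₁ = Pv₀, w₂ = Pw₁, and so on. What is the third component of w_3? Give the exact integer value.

1176

w1 = Pv₀ = (7·0 + 7·0 + 2·3; 4·0 + 1·0 + 6·3; 6·0 + 4·0 + 0·3) = (6, 18, 0)
w2 = Pw1 = (7·6 + 7·18 + 2·0; 4·6 + 1·18 + 6·0; 6·6 + 4·18 + 0·0) = (168, 42, 108)
w3 = Pw2 = (1686, 1362, 1176)
The requested component of w3 is 1176.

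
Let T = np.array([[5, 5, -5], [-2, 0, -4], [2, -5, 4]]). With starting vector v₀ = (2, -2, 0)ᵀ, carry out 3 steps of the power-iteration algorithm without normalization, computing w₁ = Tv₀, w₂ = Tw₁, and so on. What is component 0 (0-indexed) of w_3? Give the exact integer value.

-1110

w1 = Tv₀ = (0, -4, 14)
w2 = Tw1 = (-90, -56, 76)
w3 = Tw2 = (-1110, -124, 404)
The requested component of w3 is -1110.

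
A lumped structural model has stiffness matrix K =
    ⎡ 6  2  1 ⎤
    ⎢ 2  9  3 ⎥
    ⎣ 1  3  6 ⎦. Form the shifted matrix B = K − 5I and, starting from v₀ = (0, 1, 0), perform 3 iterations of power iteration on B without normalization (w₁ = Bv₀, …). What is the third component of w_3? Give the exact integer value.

B = K − 5I has rows (1, 2, 1); (2, 4, 3); (1, 3, 1)
w1 = Bv₀ = (1·0 + 2·1 + 1·0; 2·0 + 4·1 + 3·0; 1·0 + 3·1 + 1·0) = (2, 4, 3)
w2 = Bw1 = (1·2 + 2·4 + 1·3; 2·2 + 4·4 + 3·3; 1·2 + 3·4 + 1·3) = (13, 29, 17)
w3 = Bw2 = (88, 193, 117)
Requested component of w3: 117

117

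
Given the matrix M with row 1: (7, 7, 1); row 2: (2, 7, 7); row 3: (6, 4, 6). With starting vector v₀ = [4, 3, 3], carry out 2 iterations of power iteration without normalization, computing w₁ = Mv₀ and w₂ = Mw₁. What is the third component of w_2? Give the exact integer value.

836

w1 = Mv₀ = (52, 50, 54)
w2 = Mw1 = (768, 832, 836)
The requested component of w2 is 836.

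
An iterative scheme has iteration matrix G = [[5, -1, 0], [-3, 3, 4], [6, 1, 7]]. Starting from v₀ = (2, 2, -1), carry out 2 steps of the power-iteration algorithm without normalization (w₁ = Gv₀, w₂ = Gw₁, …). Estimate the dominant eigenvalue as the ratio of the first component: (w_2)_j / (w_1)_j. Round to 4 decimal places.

w1 = Gv₀ = (5·2 + (-1)·2 + 0·(-1); (-3)·2 + 3·2 + 4·(-1); 6·2 + 1·2 + 7·(-1)) = (8, -4, 7)
w2 = Gw1 = (5·8 + (-1)·(-4) + 0·7; (-3)·8 + 3·(-4) + 4·7; 6·8 + 1·(-4) + 7·7) = (44, -8, 93)
Ratio at component: 44 / 8 = 5.5000

5.5000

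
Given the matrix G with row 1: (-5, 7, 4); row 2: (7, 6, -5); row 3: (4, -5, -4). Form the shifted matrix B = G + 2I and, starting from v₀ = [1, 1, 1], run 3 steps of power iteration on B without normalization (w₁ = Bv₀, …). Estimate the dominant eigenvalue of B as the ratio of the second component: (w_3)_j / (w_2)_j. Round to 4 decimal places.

B = G + 2I has rows (-3, 7, 4); (7, 8, -5); (4, -5, -2)
w1 = Bv₀ = ((-3)·1 + 7·1 + 4·1; 7·1 + 8·1 + (-5)·1; 4·1 + (-5)·1 + (-2)·1) = (8, 10, -3)
w2 = Bw1 = ((-3)·8 + 7·10 + 4·(-3); 7·8 + 8·10 + (-5)·(-3); 4·8 + (-5)·10 + (-2)·(-3)) = (34, 151, -12)
w3 = Bw2 = (907, 1506, -595)
Ratio: 1506/151 = 9.9735

μ ≈ 9.9735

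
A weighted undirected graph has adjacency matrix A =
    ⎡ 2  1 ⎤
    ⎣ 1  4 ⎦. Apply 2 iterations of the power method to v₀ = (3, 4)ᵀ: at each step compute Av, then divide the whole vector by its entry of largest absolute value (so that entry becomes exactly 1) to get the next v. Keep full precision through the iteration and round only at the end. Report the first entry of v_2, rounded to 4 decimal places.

Av0 = (10.00000, 19.00000); divide by 19.00000 → v1 = (0.52632, 1.00000)
Av1 = (2.05263, 4.52632); divide by 4.52632 → v2 = (0.45349, 1.00000)
Requested entry of v2: 39/86 = 0.4535

0.4535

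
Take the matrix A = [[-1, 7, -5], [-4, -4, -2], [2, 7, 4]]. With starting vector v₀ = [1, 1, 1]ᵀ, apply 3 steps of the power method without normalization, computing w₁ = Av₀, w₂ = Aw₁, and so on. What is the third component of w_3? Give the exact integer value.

w1 = Av₀ = (1, -10, 13)
w2 = Aw1 = (-136, 10, -16)
w3 = Aw2 = (286, 536, -266)
The requested component of w3 is -266.

-266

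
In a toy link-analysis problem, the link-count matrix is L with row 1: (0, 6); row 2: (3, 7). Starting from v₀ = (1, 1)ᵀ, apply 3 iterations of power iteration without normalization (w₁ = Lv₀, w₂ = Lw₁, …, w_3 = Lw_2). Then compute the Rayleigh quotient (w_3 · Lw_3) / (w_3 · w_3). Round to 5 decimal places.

λ ≈ 9.00691

w1 = Lv₀ = (0·1 + 6·1; 3·1 + 7·1) = (6, 10)
w2 = Lw1 = (0·6 + 6·10; 3·6 + 7·10) = (60, 88)
w3 = Lw2 = (528, 796)
Lw3 = (4776, 7156)
w3·Lw3 = 528·4776 + 796·7156 = 8217904; w3·w3 = 528·528 + 796·796 = 912400
λ ≈ 8217904/912400 = 9.00691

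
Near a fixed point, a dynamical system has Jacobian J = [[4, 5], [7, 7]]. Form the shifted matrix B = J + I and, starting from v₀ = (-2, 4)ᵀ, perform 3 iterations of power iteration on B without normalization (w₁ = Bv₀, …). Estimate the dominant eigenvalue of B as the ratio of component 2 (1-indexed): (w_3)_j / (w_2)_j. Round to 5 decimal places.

12.57944

B = J + I has rows (5, 5); (7, 8)
w1 = Bv₀ = (10, 18)
w2 = Bw1 = (140, 214)
w3 = Bw2 = (1770, 2692)
Ratio: 2692/214 = 12.57944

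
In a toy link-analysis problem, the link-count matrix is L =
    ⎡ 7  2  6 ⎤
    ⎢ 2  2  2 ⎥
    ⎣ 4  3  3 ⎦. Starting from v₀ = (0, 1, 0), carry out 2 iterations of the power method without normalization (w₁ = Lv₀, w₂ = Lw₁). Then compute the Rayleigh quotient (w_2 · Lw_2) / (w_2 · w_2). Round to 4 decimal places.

11.3592

w1 = Lv₀ = (2, 2, 3)
w2 = Lw1 = (36, 14, 23)
Lw2 = (418, 146, 255)
w2·Lw2 = 36·418 + 14·146 + 23·255 = 22957; w2·w2 = 36·36 + 14·14 + 23·23 = 2021
λ ≈ 22957/2021 = 11.3592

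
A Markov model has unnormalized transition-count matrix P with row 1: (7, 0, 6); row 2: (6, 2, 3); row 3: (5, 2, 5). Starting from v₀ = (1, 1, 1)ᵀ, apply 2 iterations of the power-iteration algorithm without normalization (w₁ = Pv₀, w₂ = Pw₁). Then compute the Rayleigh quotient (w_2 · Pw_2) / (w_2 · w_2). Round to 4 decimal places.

λ ≈ 12.4120

w1 = Pv₀ = (7·1 + 0·1 + 6·1; 6·1 + 2·1 + 3·1; 5·1 + 2·1 + 5·1) = (13, 11, 12)
w2 = Pw1 = (7·13 + 0·11 + 6·12; 6·13 + 2·11 + 3·12; 5·13 + 2·11 + 5·12) = (163, 136, 147)
Pw2 = (2023, 1691, 1822)
w2·Pw2 = 163·2023 + 136·1691 + 147·1822 = 827559; w2·w2 = 163·163 + 136·136 + 147·147 = 66674
λ ≈ 827559/66674 = 12.4120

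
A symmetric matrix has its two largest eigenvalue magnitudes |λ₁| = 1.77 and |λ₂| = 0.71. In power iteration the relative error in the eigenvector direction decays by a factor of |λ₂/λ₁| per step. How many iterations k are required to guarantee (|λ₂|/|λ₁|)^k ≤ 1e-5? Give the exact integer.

13

|λ₂/λ₁| = 0.71/1.77 = 0.40113
Need k ≥ ln(1e-5) / ln(0.40113) = -11.5129 / -0.9135 ≈ 12.604
Smallest integer k satisfying the bound: 13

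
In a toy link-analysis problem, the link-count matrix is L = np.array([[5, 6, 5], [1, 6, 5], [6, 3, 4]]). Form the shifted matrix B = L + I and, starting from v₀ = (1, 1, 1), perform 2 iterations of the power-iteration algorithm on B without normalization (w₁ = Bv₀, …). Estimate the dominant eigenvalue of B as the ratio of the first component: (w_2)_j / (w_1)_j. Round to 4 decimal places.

μ ≈ 14.7059

B = L + I has rows (6, 6, 5); (1, 7, 5); (6, 3, 5)
w1 = Bv₀ = (6·1 + 6·1 + 5·1; 1·1 + 7·1 + 5·1; 6·1 + 3·1 + 5·1) = (17, 13, 14)
w2 = Bw1 = (6·17 + 6·13 + 5·14; 1·17 + 7·13 + 5·14; 6·17 + 3·13 + 5·14) = (250, 178, 211)
Ratio: 250/17 = 14.7059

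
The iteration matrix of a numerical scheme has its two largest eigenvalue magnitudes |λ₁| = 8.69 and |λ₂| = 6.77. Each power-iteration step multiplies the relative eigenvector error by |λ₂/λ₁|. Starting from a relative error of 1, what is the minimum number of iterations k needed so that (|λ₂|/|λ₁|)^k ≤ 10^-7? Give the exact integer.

|λ₂/λ₁| = 6.77/8.69 = 0.77906
Need k ≥ ln(10^-7) / ln(0.77906) = -16.1181 / -0.2497 ≈ 64.557
Smallest integer k satisfying the bound: 65

65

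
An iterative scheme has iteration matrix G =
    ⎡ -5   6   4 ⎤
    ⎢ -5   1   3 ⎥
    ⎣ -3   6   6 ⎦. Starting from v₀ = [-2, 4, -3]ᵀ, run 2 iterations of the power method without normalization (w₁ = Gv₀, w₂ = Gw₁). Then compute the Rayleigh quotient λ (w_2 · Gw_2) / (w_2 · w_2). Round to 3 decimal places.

λ ≈ -1.961

w1 = Gv₀ = (22, 5, 12)
w2 = Gw1 = (-32, -69, 36)
Gw2 = (-110, 199, -102)
w2·Gw2 = (-32)·(-110) + (-69)·199 + 36·(-102) = -13883; w2·w2 = (-32)·(-32) + (-69)·(-69) + 36·36 = 7081
λ ≈ -13883/7081 = -1.961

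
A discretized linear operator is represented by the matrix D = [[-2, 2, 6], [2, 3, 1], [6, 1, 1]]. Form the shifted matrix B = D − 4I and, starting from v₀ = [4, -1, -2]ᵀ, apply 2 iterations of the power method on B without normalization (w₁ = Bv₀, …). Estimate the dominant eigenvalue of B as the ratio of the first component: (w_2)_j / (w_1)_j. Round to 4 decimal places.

μ ≈ -10.9474

B = D − 4I has rows (-6, 2, 6); (2, -1, 1); (6, 1, -3)
w1 = Bv₀ = ((-6)·4 + 2·(-1) + 6·(-2); 2·4 + (-1)·(-1) + 1·(-2); 6·4 + 1·(-1) + (-3)·(-2)) = (-38, 7, 29)
w2 = Bw1 = ((-6)·(-38) + 2·7 + 6·29; 2·(-38) + (-1)·7 + 1·29; 6·(-38) + 1·7 + (-3)·29) = (416, -54, -308)
Ratio: 416/-38 = -10.9474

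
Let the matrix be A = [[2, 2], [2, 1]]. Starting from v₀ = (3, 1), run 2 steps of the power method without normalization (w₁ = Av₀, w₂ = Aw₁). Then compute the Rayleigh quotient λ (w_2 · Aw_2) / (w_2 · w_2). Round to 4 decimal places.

w1 = Av₀ = (8, 7)
w2 = Aw1 = (30, 23)
Aw2 = (106, 83)
w2·Aw2 = 30·106 + 23·83 = 5089; w2·w2 = 30·30 + 23·23 = 1429
λ ≈ 5089/1429 = 3.5612

λ ≈ 3.5612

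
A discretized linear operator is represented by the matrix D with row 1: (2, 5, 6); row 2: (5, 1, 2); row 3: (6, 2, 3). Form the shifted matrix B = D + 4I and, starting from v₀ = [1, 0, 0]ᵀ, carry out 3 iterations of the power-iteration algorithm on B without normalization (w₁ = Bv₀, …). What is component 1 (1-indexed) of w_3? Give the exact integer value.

1445

B = D + 4I has rows (6, 5, 6); (5, 5, 2); (6, 2, 7)
w1 = Bv₀ = (6, 5, 6)
w2 = Bw1 = (97, 67, 88)
w3 = Bw2 = (1445, 996, 1332)
Requested component of w3: 1445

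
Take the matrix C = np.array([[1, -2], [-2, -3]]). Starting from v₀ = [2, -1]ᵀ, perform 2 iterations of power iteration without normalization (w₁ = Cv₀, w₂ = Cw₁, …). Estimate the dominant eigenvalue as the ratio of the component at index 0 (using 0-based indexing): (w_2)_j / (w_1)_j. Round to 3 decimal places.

w1 = Cv₀ = (4, -1)
w2 = Cw1 = (6, -5)
Ratio at component: 6 / 4 = 1.500

1.500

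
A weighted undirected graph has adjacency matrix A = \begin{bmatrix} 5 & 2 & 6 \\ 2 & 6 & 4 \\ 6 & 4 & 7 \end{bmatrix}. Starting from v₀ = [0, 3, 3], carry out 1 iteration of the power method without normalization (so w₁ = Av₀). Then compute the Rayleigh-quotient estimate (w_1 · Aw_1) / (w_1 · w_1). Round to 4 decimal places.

14.1158

w1 = Av₀ = (5·0 + 2·3 + 6·3; 2·0 + 6·3 + 4·3; 6·0 + 4·3 + 7·3) = (24, 30, 33)
Aw1 = (378, 360, 495)
w1·Aw1 = 24·378 + 30·360 + 33·495 = 36207; w1·w1 = 24·24 + 30·30 + 33·33 = 2565
λ ≈ 36207/2565 = 14.1158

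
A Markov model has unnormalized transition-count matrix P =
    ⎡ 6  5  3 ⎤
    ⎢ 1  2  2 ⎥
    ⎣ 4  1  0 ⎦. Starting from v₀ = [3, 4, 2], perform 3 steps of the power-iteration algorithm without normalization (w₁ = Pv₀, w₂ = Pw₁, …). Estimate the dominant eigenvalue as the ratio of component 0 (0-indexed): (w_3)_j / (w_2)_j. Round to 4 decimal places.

λ ≈ 8.8501

w1 = Pv₀ = (44, 15, 16)
w2 = Pw1 = (387, 106, 191)
w3 = Pw2 = (3425, 981, 1654)
Ratio at component: 3425 / 387 = 8.8501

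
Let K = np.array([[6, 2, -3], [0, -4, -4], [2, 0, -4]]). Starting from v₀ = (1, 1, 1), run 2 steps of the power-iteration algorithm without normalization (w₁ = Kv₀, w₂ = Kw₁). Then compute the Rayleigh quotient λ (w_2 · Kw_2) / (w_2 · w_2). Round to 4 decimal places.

w1 = Kv₀ = (6·1 + 2·1 + (-3)·1; 0·1 + (-4)·1 + (-4)·1; 2·1 + 0·1 + (-4)·1) = (5, -8, -2)
w2 = Kw1 = (6·5 + 2·(-8) + (-3)·(-2); 0·5 + (-4)·(-8) + (-4)·(-2); 2·5 + 0·(-8) + (-4)·(-2)) = (20, 40, 18)
Kw2 = (146, -232, -32)
w2·Kw2 = 20·146 + 40·(-232) + 18·(-32) = -6936; w2·w2 = 20·20 + 40·40 + 18·18 = 2324
λ ≈ -6936/2324 = -2.9845

-2.9845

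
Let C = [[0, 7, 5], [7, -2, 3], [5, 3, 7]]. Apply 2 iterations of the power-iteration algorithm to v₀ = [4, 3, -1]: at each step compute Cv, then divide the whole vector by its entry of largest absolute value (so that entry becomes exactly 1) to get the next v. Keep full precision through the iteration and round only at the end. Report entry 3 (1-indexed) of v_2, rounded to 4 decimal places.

Cv0 = (16.00000, 19.00000, 22.00000); divide by 22.00000 → v1 = (0.72727, 0.86364, 1.00000)
Cv1 = (11.04545, 6.36364, 13.22727); divide by 13.22727 → v2 = (0.83505, 0.48110, 1.00000)
Requested entry of v2: 291/291 = 1.0000

1.0000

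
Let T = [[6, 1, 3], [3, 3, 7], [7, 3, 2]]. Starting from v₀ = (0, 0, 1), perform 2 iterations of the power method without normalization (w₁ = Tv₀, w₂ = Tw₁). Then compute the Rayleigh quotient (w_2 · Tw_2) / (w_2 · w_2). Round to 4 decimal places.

w1 = Tv₀ = (6·0 + 1·0 + 3·1; 3·0 + 3·0 + 7·1; 7·0 + 3·0 + 2·1) = (3, 7, 2)
w2 = Tw1 = (6·3 + 1·7 + 3·2; 3·3 + 3·7 + 7·2; 7·3 + 3·7 + 2·2) = (31, 44, 46)
Tw2 = (368, 547, 441)
w2·Tw2 = 31·368 + 44·547 + 46·441 = 55762; w2·w2 = 31·31 + 44·44 + 46·46 = 5013
λ ≈ 55762/5013 = 11.1235

λ ≈ 11.1235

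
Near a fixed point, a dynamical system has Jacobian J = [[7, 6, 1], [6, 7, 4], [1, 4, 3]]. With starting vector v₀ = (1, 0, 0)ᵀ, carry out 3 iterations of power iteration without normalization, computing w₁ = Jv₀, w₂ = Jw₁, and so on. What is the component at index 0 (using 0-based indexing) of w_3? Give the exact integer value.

w1 = Jv₀ = (7, 6, 1)
w2 = Jw1 = (86, 88, 34)
w3 = Jw2 = (1164, 1268, 540)
The requested component of w3 is 1164.

1164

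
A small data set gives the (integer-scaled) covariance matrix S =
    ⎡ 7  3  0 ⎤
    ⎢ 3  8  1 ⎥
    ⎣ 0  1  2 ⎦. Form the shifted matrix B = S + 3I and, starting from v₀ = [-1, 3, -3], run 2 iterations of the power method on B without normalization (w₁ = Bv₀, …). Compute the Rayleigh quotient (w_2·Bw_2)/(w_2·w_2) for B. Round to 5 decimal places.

12.05010

B = S + 3I has rows (10, 3, 0); (3, 11, 1); (0, 1, 5)
w1 = Bv₀ = (10·(-1) + 3·3 + 0·(-3); 3·(-1) + 11·3 + 1·(-3); 0·(-1) + 1·3 + 5·(-3)) = (-1, 27, -12)
w2 = Bw1 = (10·(-1) + 3·27 + 0·(-12); 3·(-1) + 11·27 + 1·(-12); 0·(-1) + 1·27 + 5·(-12)) = (71, 282, -33)
Bw2 = (1556, 3282, 117)
w2·Bw2 = 1032139; w2·w2 = 85654; μ ≈ 1032139/85654 = 12.05010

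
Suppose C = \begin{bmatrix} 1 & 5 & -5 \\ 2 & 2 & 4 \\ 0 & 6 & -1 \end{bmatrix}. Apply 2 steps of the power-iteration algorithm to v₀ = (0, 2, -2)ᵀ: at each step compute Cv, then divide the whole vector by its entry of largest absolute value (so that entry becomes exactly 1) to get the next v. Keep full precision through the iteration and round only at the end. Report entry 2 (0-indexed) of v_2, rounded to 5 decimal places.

-0.43182

Cv0 = (20.000000, -4.000000, 14.000000); divide by 20.000000 → v1 = (1.000000, -0.200000, 0.700000)
Cv1 = (-3.500000, 4.400000, -1.900000); divide by 4.400000 → v2 = (-0.795455, 1.000000, -0.431818)
Requested entry of v2: -38/88 = -0.43182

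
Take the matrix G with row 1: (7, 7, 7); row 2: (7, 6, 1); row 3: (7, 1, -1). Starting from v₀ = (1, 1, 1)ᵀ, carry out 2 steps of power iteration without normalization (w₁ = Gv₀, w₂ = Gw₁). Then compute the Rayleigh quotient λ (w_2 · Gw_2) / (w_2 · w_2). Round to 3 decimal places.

w1 = Gv₀ = (21, 14, 7)
w2 = Gw1 = (294, 238, 154)
Gw2 = (4802, 3640, 2142)
w2·Gw2 = 294·4802 + 238·3640 + 154·2142 = 2607976; w2·w2 = 294·294 + 238·238 + 154·154 = 166796
λ ≈ 2607976/166796 = 15.636

15.636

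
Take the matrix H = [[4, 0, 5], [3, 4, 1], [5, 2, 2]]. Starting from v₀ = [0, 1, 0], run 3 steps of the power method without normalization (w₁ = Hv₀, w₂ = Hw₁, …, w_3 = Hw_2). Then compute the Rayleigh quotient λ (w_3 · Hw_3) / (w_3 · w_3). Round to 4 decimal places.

w1 = Hv₀ = (4·0 + 0·1 + 5·0; 3·0 + 4·1 + 1·0; 5·0 + 2·1 + 2·0) = (0, 4, 2)
w2 = Hw1 = (4·0 + 0·4 + 5·2; 3·0 + 4·4 + 1·2; 5·0 + 2·4 + 2·2) = (10, 18, 12)
w3 = Hw2 = (100, 114, 110)
Hw3 = (950, 866, 948)
w3·Hw3 = 100·950 + 114·866 + 110·948 = 298004; w3·w3 = 100·100 + 114·114 + 110·110 = 35096
λ ≈ 298004/35096 = 8.4911

8.4911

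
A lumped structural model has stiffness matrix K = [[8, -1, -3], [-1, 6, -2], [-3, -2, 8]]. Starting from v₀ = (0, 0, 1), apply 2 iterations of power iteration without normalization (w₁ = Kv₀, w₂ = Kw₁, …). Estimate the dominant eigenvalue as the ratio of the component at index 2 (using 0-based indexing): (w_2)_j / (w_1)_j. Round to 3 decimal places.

λ ≈ 9.625

w1 = Kv₀ = (-3, -2, 8)
w2 = Kw1 = (-46, -25, 77)
Ratio at component: 77 / 8 = 9.625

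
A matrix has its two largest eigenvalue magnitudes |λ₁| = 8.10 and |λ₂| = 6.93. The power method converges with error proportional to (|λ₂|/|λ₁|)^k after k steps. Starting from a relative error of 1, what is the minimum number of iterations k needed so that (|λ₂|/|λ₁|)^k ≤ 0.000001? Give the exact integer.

89

|λ₂/λ₁| = 6.93/8.10 = 0.85556
Need k ≥ ln(0.000001) / ln(0.85556) = -13.8155 / -0.1560 ≈ 88.559
Smallest integer k satisfying the bound: 89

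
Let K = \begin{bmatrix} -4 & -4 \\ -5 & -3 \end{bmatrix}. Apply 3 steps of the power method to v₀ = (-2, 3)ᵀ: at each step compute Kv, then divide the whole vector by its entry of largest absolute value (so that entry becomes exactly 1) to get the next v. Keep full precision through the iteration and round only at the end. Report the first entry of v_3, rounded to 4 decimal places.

1.0000

Kv0 = (-4.00000, 1.00000); divide by -4.00000 → v1 = (1.00000, -0.25000)
Kv1 = (-3.00000, -4.25000); divide by -4.25000 → v2 = (0.70588, 1.00000)
Kv2 = (-6.82353, -6.52941); divide by -6.82353 → v3 = (1.00000, 0.95690)
Requested entry of v3: -116/-116 = 1.0000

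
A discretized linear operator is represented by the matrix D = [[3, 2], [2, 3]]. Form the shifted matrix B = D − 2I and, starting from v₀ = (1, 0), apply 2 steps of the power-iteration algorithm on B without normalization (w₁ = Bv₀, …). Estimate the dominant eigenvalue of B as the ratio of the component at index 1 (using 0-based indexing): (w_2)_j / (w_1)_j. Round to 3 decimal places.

μ ≈ 2.000

B = D − 2I has rows (1, 2); (2, 1)
w1 = Bv₀ = (1·1 + 2·0; 2·1 + 1·0) = (1, 2)
w2 = Bw1 = (1·1 + 2·2; 2·1 + 1·2) = (5, 4)
Ratio: 4/2 = 2.000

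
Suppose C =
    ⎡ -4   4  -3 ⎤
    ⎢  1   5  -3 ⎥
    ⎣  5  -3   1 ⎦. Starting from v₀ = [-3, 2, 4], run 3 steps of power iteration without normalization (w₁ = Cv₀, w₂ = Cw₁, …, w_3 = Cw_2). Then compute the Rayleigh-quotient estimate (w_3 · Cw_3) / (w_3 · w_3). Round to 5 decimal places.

w1 = Cv₀ = (8, -5, -17)
w2 = Cw1 = (-1, 34, 38)
w3 = Cw2 = (26, 55, -69)
Cw3 = (323, 508, -104)
w3·Cw3 = 26·323 + 55·508 + (-69)·(-104) = 43514; w3·w3 = 26·26 + 55·55 + (-69)·(-69) = 8462
λ ≈ 43514/8462 = 5.14228

λ ≈ 5.14228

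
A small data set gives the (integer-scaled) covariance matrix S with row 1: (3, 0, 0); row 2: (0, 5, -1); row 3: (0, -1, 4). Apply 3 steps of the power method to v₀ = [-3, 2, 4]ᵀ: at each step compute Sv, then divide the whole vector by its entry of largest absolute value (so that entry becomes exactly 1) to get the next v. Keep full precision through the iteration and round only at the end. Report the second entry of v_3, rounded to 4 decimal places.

Sv0 = (-9.00000, 6.00000, 14.00000); divide by 14.00000 → v1 = (-0.64286, 0.42857, 1.00000)
Sv1 = (-1.92857, 1.14286, 3.57143); divide by 3.57143 → v2 = (-0.54000, 0.32000, 1.00000)
Sv2 = (-1.62000, 0.60000, 3.68000); divide by 3.68000 → v3 = (-0.44022, 0.16304, 1.00000)
Requested entry of v3: 30/184 = 0.1630

0.1630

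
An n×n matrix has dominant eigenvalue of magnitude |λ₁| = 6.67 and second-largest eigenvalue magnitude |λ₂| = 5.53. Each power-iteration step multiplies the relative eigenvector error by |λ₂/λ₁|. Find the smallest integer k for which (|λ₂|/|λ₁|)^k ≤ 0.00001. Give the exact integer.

62

|λ₂/λ₁| = 5.53/6.67 = 0.82909
Need k ≥ ln(0.00001) / ln(0.82909) = -11.5129 / -0.1874 ≈ 61.425
Smallest integer k satisfying the bound: 62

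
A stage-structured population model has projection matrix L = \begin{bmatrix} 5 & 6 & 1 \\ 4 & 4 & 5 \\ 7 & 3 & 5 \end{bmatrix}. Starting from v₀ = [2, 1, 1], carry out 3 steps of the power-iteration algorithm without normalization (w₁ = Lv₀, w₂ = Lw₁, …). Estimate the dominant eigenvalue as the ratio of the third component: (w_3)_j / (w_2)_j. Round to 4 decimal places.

w1 = Lv₀ = (5·2 + 6·1 + 1·1; 4·2 + 4·1 + 5·1; 7·2 + 3·1 + 5·1) = (17, 17, 22)
w2 = Lw1 = (5·17 + 6·17 + 1·22; 4·17 + 4·17 + 5·22; 7·17 + 3·17 + 5·22) = (209, 246, 280)
w3 = Lw2 = (2801, 3220, 3601)
Ratio at component: 3601 / 280 = 12.8607

12.8607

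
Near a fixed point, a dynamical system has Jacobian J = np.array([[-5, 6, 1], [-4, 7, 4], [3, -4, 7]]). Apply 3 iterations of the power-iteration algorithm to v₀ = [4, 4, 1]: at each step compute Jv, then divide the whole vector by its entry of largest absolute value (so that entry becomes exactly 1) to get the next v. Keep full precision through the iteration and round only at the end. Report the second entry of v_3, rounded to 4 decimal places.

-0.8205

Jv0 = (5.00000, 16.00000, 3.00000); divide by 16.00000 → v1 = (0.31250, 1.00000, 0.18750)
Jv1 = (4.62500, 6.50000, -1.75000); divide by 6.50000 → v2 = (0.71154, 1.00000, -0.26923)
Jv2 = (2.17308, 3.07692, -3.75000); divide by -3.75000 → v3 = (-0.57949, -0.82051, 1.00000)
Requested entry of v3: 320/-390 = -0.8205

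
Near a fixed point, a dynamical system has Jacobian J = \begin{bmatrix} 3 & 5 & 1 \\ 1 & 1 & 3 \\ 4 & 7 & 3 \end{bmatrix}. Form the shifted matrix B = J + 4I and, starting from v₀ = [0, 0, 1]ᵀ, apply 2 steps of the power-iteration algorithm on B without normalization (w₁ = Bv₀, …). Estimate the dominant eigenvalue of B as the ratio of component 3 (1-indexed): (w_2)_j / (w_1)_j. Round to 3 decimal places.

μ ≈ 10.571

B = J + 4I has rows (7, 5, 1); (1, 5, 3); (4, 7, 7)
w1 = Bv₀ = (1, 3, 7)
w2 = Bw1 = (29, 37, 74)
Ratio: 74/7 = 10.571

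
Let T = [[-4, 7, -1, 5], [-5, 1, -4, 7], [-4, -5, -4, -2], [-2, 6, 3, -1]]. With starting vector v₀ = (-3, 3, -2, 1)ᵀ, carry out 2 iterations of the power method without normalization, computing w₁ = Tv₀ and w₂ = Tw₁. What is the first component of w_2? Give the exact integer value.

w1 = Tv₀ = ((-4)·(-3) + 7·3 + (-1)·(-2) + 5·1; (-5)·(-3) + 1·3 + (-4)·(-2) + 7·1; (-4)·(-3) + (-5)·3 + (-4)·(-2) + (-2)·1; (-2)·(-3) + 6·3 + 3·(-2) + (-1)·1) = (40, 33, 3, 17)
w2 = Tw1 = ((-4)·40 + 7·33 + (-1)·3 + 5·17; (-5)·40 + 1·33 + (-4)·3 + 7·17; (-4)·40 + (-5)·33 + (-4)·3 + (-2)·17; (-2)·40 + 6·33 + 3·3 + (-1)·17) = (153, -60, -371, 110)
The requested component of w2 is 153.

153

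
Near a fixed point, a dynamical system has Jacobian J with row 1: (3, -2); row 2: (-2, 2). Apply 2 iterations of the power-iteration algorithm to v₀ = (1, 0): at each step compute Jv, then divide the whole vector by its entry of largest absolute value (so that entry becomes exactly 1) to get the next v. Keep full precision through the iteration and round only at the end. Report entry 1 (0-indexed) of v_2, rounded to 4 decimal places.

Jv0 = (3.00000, -2.00000); divide by 3.00000 → v1 = (1.00000, -0.66667)
Jv1 = (4.33333, -3.33333); divide by 4.33333 → v2 = (1.00000, -0.76923)
Requested entry of v2: -10/13 = -0.7692

-0.7692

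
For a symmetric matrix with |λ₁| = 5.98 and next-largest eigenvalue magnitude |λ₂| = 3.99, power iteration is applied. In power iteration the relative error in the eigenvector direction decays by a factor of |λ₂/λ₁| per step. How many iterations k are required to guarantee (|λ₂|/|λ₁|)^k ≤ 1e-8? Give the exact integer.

|λ₂/λ₁| = 3.99/5.98 = 0.66722
Need k ≥ ln(1e-8) / ln(0.66722) = -18.4207 / -0.4046 ≈ 45.525
Smallest integer k satisfying the bound: 46

46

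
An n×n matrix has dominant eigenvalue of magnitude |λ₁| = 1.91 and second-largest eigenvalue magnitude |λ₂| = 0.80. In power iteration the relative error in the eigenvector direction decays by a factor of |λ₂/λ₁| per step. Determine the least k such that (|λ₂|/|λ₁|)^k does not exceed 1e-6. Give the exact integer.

|λ₂/λ₁| = 0.80/1.91 = 0.41885
Need k ≥ ln(1e-6) / ln(0.41885) = -13.8155 / -0.8702 ≈ 15.875
Smallest integer k satisfying the bound: 16

16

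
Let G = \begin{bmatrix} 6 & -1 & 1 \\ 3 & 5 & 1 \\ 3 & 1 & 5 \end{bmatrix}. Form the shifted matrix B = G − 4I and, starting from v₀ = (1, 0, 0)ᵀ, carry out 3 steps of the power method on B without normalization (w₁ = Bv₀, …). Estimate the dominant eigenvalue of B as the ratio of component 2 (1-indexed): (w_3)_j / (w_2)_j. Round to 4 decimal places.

B = G − 4I has rows (2, -1, 1); (3, 1, 1); (3, 1, 1)
w1 = Bv₀ = (2·1 + (-1)·0 + 1·0; 3·1 + 1·0 + 1·0; 3·1 + 1·0 + 1·0) = (2, 3, 3)
w2 = Bw1 = (2·2 + (-1)·3 + 1·3; 3·2 + 1·3 + 1·3; 3·2 + 1·3 + 1·3) = (4, 12, 12)
w3 = Bw2 = (8, 36, 36)
Ratio: 36/12 = 3.0000

μ ≈ 3.0000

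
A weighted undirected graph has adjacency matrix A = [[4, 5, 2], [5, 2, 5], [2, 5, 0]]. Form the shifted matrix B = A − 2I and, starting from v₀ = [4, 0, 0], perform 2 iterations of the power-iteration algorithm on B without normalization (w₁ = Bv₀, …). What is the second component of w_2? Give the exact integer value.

80

B = A − 2I has rows (2, 5, 2); (5, 0, 5); (2, 5, -2)
w1 = Bv₀ = (2·4 + 5·0 + 2·0; 5·4 + 0·0 + 5·0; 2·4 + 5·0 + (-2)·0) = (8, 20, 8)
w2 = Bw1 = (2·8 + 5·20 + 2·8; 5·8 + 0·20 + 5·8; 2·8 + 5·20 + (-2)·8) = (132, 80, 100)
Requested component of w2: 80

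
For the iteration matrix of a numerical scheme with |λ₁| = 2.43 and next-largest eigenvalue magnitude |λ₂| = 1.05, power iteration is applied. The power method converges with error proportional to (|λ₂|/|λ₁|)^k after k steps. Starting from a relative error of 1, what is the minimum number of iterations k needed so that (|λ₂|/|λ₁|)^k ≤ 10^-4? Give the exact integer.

11

|λ₂/λ₁| = 1.05/2.43 = 0.43210
Need k ≥ ln(10^-4) / ln(0.43210) = -9.2103 / -0.8391 ≈ 10.976
Smallest integer k satisfying the bound: 11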